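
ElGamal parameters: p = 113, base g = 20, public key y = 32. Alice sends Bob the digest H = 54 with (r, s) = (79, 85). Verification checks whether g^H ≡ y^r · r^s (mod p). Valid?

no

Left side g^H mod p:
20^2 = 400 ≡ 61
20^4 ≡ 61^2 = 3721 ≡ 105
20^8 ≡ 105^2 = 11025 ≡ 64
20^16 ≡ 64^2 = 4096 ≡ 28
20^32 ≡ 28^2 = 784 ≡ 106
54 = 32 + 16 + 4 + 2, so 20^54 ≡ 106·28·105·61 ≡ 50 (mod 113)
Right side y^r · r^s mod p:
32^2 = 1024 ≡ 7
32^4 ≡ 7^2 = 49
32^8 ≡ 49^2 = 2401 ≡ 28
32^16 ≡ 28^2 = 784 ≡ 106
32^32 ≡ 106^2 = 11236 ≡ 49
32^64 ≡ 49^2 = 2401 ≡ 28
79 = 64 + 8 + 4 + 2 + 1, so 32^79 ≡ 28·28·49·7·32 ≡ 8 (mod 113)
79^2 = 6241 ≡ 26
79^4 ≡ 26^2 = 676 ≡ 111
79^8 ≡ 111^2 = 12321 ≡ 4
79^16 ≡ 4^2 = 16
79^32 ≡ 16^2 = 256 ≡ 30
79^64 ≡ 30^2 = 900 ≡ 109
85 = 64 + 16 + 4 + 1, so 79^85 ≡ 109·16·111·79 ≡ 55 (mod 113)
8·55 = 440 ≡ 101 (mod 113)
50 ≠ 101, so verification fails.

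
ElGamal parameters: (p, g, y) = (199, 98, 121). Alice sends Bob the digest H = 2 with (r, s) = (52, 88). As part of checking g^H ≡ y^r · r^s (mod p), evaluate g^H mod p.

52

98^2 = 9604 ≡ 52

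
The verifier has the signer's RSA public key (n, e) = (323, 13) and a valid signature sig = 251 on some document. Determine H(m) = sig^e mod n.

sig^2 ≡ 251^2 = 63001 ≡ 16
sig^4 ≡ 16^2 = 256
sig^8 ≡ 256^2 = 65536 ≡ 290
13 = 8 + 4 + 1, so sig^13 ≡ 290·256·251 ≡ 47 (mod 323)

47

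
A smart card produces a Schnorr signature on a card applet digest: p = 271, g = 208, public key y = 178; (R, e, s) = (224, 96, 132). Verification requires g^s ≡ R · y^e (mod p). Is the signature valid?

invalid

g^s mod p:
Squares mod 271: 208^1≡208, 208^2≡175, 208^4≡2, 208^8≡4, 208^16≡16, 208^32≡256, 208^64≡225, 208^128≡219
132 = 128 + 4, so 208^132 ≡ 219·2 ≡ 167 (mod 271)
R · y^e mod p:
Squares mod 271: 178^1≡178, 178^2≡248, 178^4≡258, 178^8≡169, 178^16≡106, 178^32≡125, 178^64≡178
96 = 64 + 32, so 178^96 ≡ 178·125 ≡ 28 (mod 271)
224·28 = 6272 ≡ 39 (mod 271)
167 ≠ 39; the check fails.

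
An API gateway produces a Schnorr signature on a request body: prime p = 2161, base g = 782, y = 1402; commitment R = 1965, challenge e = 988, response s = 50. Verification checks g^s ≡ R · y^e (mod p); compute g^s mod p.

782^50 mod 2161 = 2081

2081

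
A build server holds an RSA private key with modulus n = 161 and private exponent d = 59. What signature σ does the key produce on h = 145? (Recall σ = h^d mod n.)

129

Squares mod 161: h^1≡145, h^2≡95, h^4≡9, h^8≡81, h^16≡121, h^32≡151
59 = 32 + 16 + 8 + 2 + 1, so h^59 ≡ 151·121·81·95·145 ≡ 129 (mod 161)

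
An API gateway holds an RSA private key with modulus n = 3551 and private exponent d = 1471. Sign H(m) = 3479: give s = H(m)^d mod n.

Squares mod 3551: (H(m))^1≡3479, (H(m))^2≡1633, (H(m))^4≡3439, (H(m))^8≡1891, (H(m))^16≡24, (H(m))^32≡576, (H(m))^64≡1533, (H(m))^128≡2878, (H(m))^256≡1952, (H(m))^512≡81, (H(m))^1024≡3010
1471 = 1024 + 256 + 128 + 32 + 16 + 8 + 4 + 2 + 1, so (H(m))^1471 ≡ 3010·1952·2878·576·24·1891·3439·1633·3479 ≡ 618 (mod 3551)

618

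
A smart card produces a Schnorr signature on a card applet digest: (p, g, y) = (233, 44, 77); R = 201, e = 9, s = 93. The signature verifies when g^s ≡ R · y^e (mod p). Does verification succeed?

fails

g^s mod p:
Squares mod 233: 44^1≡44, 44^2≡72, 44^4≡58, 44^8≡102, 44^16≡152, 44^32≡37, 44^64≡204
93 = 64 + 16 + 8 + 4 + 1, so 44^93 ≡ 204·152·102·58·44 ≡ 118 (mod 233)
R · y^e mod p:
Squares mod 233: 77^1≡77, 77^2≡104, 77^4≡98, 77^8≡51
9 = 8 + 1, so 77^9 ≡ 51·77 ≡ 199 (mod 233)
201·199 = 39999 ≡ 156 (mod 233)
118 ≠ 156; the check fails.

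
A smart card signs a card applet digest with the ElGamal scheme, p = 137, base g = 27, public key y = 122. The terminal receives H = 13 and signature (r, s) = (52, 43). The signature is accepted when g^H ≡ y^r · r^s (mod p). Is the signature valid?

valid

Left side g^H mod p:
27^2 = 729 ≡ 44
27^4 ≡ 44^2 = 1936 ≡ 18
27^8 ≡ 18^2 = 324 ≡ 50
13 = 8 + 4 + 1, so 27^13 ≡ 50·18·27 ≡ 51 (mod 137)
Right side y^r · r^s mod p:
122^2 = 14884 ≡ 88
122^4 ≡ 88^2 = 7744 ≡ 72
122^8 ≡ 72^2 = 5184 ≡ 115
122^16 ≡ 115^2 = 13225 ≡ 73
122^32 ≡ 73^2 = 5329 ≡ 123
52 = 32 + 16 + 4, so 122^52 ≡ 123·73·72 ≡ 122 (mod 137)
52^2 = 2704 ≡ 101
52^4 ≡ 101^2 = 10201 ≡ 63
52^8 ≡ 63^2 = 3969 ≡ 133
52^16 ≡ 133^2 = 17689 ≡ 16
52^32 ≡ 16^2 = 256 ≡ 119
43 = 32 + 8 + 2 + 1, so 52^43 ≡ 119·133·101·52 ≡ 24 (mod 137)
122·24 = 2928 ≡ 51 (mod 137)
51 ≡ 51 (mod 137), so the signature is genuine.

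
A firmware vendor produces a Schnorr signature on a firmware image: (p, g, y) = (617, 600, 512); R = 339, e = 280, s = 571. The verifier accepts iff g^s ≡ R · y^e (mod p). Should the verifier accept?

reject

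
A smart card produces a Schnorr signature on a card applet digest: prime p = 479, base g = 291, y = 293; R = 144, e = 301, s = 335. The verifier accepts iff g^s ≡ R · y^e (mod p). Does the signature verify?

does not verify

g^s mod p:
291^2 = 84681 ≡ 377
291^4 ≡ 377^2 = 142129 ≡ 345
291^8 ≡ 345^2 = 119025 ≡ 233
291^16 ≡ 233^2 = 54289 ≡ 162
291^32 ≡ 162^2 = 26244 ≡ 378
291^64 ≡ 378^2 = 142884 ≡ 142
291^128 ≡ 142^2 = 20164 ≡ 46
291^256 ≡ 46^2 = 2116 ≡ 200
335 = 256 + 64 + 8 + 4 + 2 + 1, so 291^335 ≡ 200·142·233·345·377·291 ≡ 28 (mod 479)
R · y^e mod p:
293^2 = 85849 ≡ 108
293^4 ≡ 108^2 = 11664 ≡ 168
293^8 ≡ 168^2 = 28224 ≡ 442
293^16 ≡ 442^2 = 195364 ≡ 411
293^32 ≡ 411^2 = 168921 ≡ 313
293^64 ≡ 313^2 = 97969 ≡ 253
293^128 ≡ 253^2 = 64009 ≡ 302
293^256 ≡ 302^2 = 91204 ≡ 194
301 = 256 + 32 + 8 + 4 + 1, so 293^301 ≡ 194·313·442·168·293 ≡ 60 (mod 479)
144·60 = 8640 ≡ 18 (mod 479)
28 ≠ 18; the check fails.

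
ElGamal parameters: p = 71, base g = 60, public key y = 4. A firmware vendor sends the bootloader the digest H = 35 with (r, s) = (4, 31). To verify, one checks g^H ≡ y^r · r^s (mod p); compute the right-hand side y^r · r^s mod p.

1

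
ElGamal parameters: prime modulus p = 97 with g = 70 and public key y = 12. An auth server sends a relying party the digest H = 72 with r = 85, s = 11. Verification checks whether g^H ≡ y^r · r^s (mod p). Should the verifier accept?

accept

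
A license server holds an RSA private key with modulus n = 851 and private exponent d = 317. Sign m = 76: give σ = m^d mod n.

m^2 ≡ 76^2 = 5776 ≡ 670
m^4 ≡ 670^2 = 448900 ≡ 423
m^8 ≡ 423^2 = 178929 ≡ 219
m^16 ≡ 219^2 = 47961 ≡ 305
m^32 ≡ 305^2 = 93025 ≡ 266
m^64 ≡ 266^2 = 70756 ≡ 123
m^128 ≡ 123^2 = 15129 ≡ 662
m^256 ≡ 662^2 = 438244 ≡ 830
317 = 256 + 32 + 16 + 8 + 4 + 1, so m^317 ≡ 830·266·305·219·423·76 ≡ 61 (mod 851)

61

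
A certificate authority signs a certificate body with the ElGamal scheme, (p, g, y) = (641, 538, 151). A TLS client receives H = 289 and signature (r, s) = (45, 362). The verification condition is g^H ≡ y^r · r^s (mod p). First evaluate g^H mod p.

538^2 = 289444 ≡ 353
538^4 ≡ 353^2 = 124609 ≡ 255
538^8 ≡ 255^2 = 65025 ≡ 284
538^16 ≡ 284^2 = 80656 ≡ 531
538^32 ≡ 531^2 = 281961 ≡ 562
538^64 ≡ 562^2 = 315844 ≡ 472
538^128 ≡ 472^2 = 222784 ≡ 357
538^256 ≡ 357^2 = 127449 ≡ 531
289 = 256 + 32 + 1, so 538^289 ≡ 531·562·538 ≡ 407 (mod 641)

407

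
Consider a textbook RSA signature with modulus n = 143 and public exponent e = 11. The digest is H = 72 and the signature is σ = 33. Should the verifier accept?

Squares mod 143: σ^1≡33, σ^2≡88, σ^4≡22, σ^8≡55
11 = 8 + 2 + 1, so σ^11 ≡ 55·88·33 ≡ 132 (mod 143)
The recovered value 132 does not match the digest 72.

reject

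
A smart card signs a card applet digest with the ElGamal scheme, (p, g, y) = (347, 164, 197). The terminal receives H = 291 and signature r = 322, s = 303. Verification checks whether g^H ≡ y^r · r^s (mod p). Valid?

Left side g^H mod p:
Squares mod 347: 164^1≡164, 164^2≡177, 164^4≡99, 164^8≡85, 164^16≡285, 164^32≡27, 164^64≡35, 164^128≡184, 164^256≡197
291 = 256 + 32 + 2 + 1, so 164^291 ≡ 197·27·177·164 ≡ 200 (mod 347)
Right side y^r · r^s mod p:
Squares mod 347: 197^1≡197, 197^2≡292, 197^4≡249, 197^8≡235, 197^16≡52, 197^32≡275, 197^64≡326, 197^128≡94, 197^256≡161
322 = 256 + 64 + 2, so 197^322 ≡ 161·326·292 ≡ 310 (mod 347)
Squares mod 347: 322^1≡322, 322^2≡278, 322^4≡250, 322^8≡40, 322^16≡212, 322^32≡181, 322^64≡143, 322^128≡323, 322^256≡229
303 = 256 + 32 + 8 + 4 + 2 + 1, so 322^303 ≡ 229·181·40·250·278·322 ≡ 79 (mod 347)
310·79 = 24490 ≡ 200 (mod 347)
200 ≡ 200 (mod 347), so the signature is genuine.

yes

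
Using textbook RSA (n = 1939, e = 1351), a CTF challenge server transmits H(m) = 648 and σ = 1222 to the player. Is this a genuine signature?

genuine

Squares mod 1939: σ^1≡1222, σ^2≡254, σ^4≡529, σ^8≡625, σ^16≡886, σ^32≡1640, σ^64≡207, σ^128≡191, σ^256≡1579, σ^512≡1626, σ^1024≡1019
1351 = 1024 + 256 + 64 + 4 + 2 + 1, so σ^1351 ≡ 1019·1579·207·529·254·1222 ≡ 648 (mod 1939)
648 = H(m), so the signature checks out.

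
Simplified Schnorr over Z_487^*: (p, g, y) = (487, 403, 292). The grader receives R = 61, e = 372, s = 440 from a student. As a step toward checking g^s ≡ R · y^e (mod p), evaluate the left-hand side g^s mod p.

403^440 mod 487 = 66

66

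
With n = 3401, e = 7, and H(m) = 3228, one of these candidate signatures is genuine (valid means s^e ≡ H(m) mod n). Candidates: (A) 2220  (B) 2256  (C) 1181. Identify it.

A

Candidate A: Squares mod 3401: 2220^1≡2220, 2220^2≡351, 2220^4≡765; 7 = 4 + 2 + 1, so 2220^7 ≡ 765·351·2220 ≡ 3228 (mod 3401)
  → matches H(m) = 3228
Candidate B: Squares mod 3401: 2256^1≡2256, 2256^2≡1640, 2256^4≡2810; 7 = 4 + 2 + 1, so 2256^7 ≡ 2810·1640·2256 ≡ 2891 (mod 3401)
Candidate C: Squares mod 3401: 1181^1≡1181, 1181^2≡351, 1181^4≡765; 7 = 4 + 2 + 1, so 1181^7 ≡ 765·351·1181 ≡ 173 (mod 3401)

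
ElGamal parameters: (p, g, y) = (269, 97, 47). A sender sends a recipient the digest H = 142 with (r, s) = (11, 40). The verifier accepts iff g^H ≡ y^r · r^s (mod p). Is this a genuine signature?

genuine

Left side g^H mod p:
97^142 mod 269 = 220
Right side y^r · r^s mod p:
47^11 mod 269 = 260
11^40 mod 269 = 125
260·125 = 32500 ≡ 220 (mod 269)
220 ≡ 220 (mod 269), so the signature is genuine.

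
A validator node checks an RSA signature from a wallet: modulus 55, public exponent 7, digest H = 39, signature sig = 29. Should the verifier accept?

accept

sig^2 ≡ 29^2 = 841 ≡ 16
sig^4 ≡ 16^2 = 256 ≡ 36
7 = 4 + 2 + 1, so sig^7 ≡ 36·16·29 ≡ 39 (mod 55)
sig^7 mod 55 = 39 matches H.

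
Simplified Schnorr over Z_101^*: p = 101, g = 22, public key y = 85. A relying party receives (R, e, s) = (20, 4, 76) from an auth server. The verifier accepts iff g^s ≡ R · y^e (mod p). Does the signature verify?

does not verify

g^s mod p:
Squares mod 101: 22^1≡22, 22^2≡80, 22^4≡37, 22^8≡56, 22^16≡5, 22^32≡25, 22^64≡19
76 = 64 + 8 + 4, so 22^76 ≡ 19·56·37 ≡ 79 (mod 101)
R · y^e mod p:
Squares mod 101: 85^1≡85, 85^2≡54, 85^4≡88
85^4 ≡ 88 (mod 101)
20·88 = 1760 ≡ 43 (mod 101)
79 ≠ 43; the check fails.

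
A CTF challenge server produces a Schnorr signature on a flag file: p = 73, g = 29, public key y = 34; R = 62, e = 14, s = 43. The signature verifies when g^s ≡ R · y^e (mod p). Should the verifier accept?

accept

g^s mod p:
29^2 = 841 ≡ 38
29^4 ≡ 38^2 = 1444 ≡ 57
29^8 ≡ 57^2 = 3249 ≡ 37
29^16 ≡ 37^2 = 1369 ≡ 55
29^32 ≡ 55^2 = 3025 ≡ 32
43 = 32 + 8 + 2 + 1, so 29^43 ≡ 32·37·38·29 ≡ 39 (mod 73)
R · y^e mod p:
34^2 = 1156 ≡ 61
34^4 ≡ 61^2 = 3721 ≡ 71
34^8 ≡ 71^2 = 5041 ≡ 4
14 = 8 + 4 + 2, so 34^14 ≡ 4·71·61 ≡ 23 (mod 73)
62·23 = 1426 ≡ 39 (mod 73)
39 ≡ 39 (mod 73); signature holds.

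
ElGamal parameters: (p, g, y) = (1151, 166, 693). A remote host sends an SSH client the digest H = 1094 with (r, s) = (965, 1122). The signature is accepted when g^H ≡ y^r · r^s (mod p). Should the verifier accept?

reject

Left side g^H mod p:
166^1094 mod 1151 = 442
Right side y^r · r^s mod p:
693^965 mod 1151 = 480
965^1122 mod 1151 = 150
480·150 = 72000 ≡ 638 (mod 1151)
442 ≠ 638, so verification fails.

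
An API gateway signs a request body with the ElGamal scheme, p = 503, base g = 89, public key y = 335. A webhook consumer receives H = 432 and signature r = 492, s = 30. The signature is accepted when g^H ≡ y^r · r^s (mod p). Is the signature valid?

invalid

Left side g^H mod p:
Squares mod 503: 89^1≡89, 89^2≡376, 89^4≡33, 89^8≡83, 89^16≡350, 89^32≡271, 89^64≡3, 89^128≡9, 89^256≡81
432 = 256 + 128 + 32 + 16, so 89^432 ≡ 81·9·271·350 ≡ 252 (mod 503)
Right side y^r · r^s mod p:
Squares mod 503: 335^1≡335, 335^2≡56, 335^4≡118, 335^8≡343, 335^16≡450, 335^32≡294, 335^64≡423, 335^128≡364, 335^256≡207
492 = 256 + 128 + 64 + 32 + 8 + 4, so 335^492 ≡ 207·364·423·294·343·118 ≡ 198 (mod 503)
Squares mod 503: 492^1≡492, 492^2≡121, 492^4≡54, 492^8≡401, 492^16≡344
30 = 16 + 8 + 4 + 2, so 492^30 ≡ 344·401·54·121 ≡ 396 (mod 503)
198·396 = 78408 ≡ 443 (mod 503)
252 ≠ 443, so verification fails.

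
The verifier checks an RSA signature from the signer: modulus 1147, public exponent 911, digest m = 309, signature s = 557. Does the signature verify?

verifies

Squares mod 1147: s^1≡557, s^2≡559, s^4≡497, s^8≡404, s^16≡342, s^32≡1117, s^64≡900, s^128≡218, s^256≡497, s^512≡404
911 = 512 + 256 + 128 + 8 + 4 + 2 + 1, so s^911 ≡ 404·497·218·404·497·559·557 ≡ 309 (mod 1147)
309 = m, so the signature checks out.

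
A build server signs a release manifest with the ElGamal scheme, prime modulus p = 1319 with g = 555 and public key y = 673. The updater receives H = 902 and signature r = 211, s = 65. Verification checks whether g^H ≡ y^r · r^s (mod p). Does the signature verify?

does not verify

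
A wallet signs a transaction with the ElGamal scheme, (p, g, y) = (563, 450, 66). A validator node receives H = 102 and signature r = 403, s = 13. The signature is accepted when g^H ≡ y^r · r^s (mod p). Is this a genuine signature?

genuine

Left side g^H mod p:
450^102 mod 563 = 174
Right side y^r · r^s mod p:
66^403 mod 563 = 135
403^13 mod 563 = 239
135·239 = 32265 ≡ 174 (mod 563)
174 ≡ 174 (mod 563), so the signature is genuine.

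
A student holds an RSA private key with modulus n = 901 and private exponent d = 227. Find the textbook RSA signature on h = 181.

787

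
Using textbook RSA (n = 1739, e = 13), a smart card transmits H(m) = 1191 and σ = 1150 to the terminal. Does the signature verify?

does not verify

σ^2 ≡ 1150^2 = 1322500 ≡ 860
σ^4 ≡ 860^2 = 739600 ≡ 525
σ^8 ≡ 525^2 = 275625 ≡ 863
13 = 8 + 4 + 1, so σ^13 ≡ 863·525·1150 ≡ 548 (mod 1739)
548 ≠ 1191, so verification fails.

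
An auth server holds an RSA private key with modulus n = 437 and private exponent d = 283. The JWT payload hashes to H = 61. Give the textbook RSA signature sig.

180

Squares mod 437: H^1≡61, H^2≡225, H^4≡370, H^8≡119, H^16≡177, H^32≡302, H^64≡308, H^128≡35, H^256≡351
283 = 256 + 16 + 8 + 2 + 1, so H^283 ≡ 351·177·119·225·61 ≡ 180 (mod 437)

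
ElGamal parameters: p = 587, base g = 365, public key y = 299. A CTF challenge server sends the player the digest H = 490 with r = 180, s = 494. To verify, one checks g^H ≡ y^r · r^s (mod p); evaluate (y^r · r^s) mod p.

Squares mod 587: 299^1≡299, 299^2≡177, 299^4≡218, 299^8≡564, 299^16≡529, 299^32≡429, 299^64≡310, 299^128≡419
180 = 128 + 32 + 16 + 4, so 299^180 ≡ 419·429·529·218 ≡ 197 (mod 587)
Squares mod 587: 180^1≡180, 180^2≡115, 180^4≡311, 180^8≡453, 180^16≡346, 180^32≡555, 180^64≡437, 180^128≡194, 180^256≡68
494 = 256 + 128 + 64 + 32 + 8 + 4 + 2, so 180^494 ≡ 68·194·437·555·453·311·115 ≡ 336 (mod 587)
y^r · r^s ≡ 197·336 = 66192 ≡ 448 (mod 587)

448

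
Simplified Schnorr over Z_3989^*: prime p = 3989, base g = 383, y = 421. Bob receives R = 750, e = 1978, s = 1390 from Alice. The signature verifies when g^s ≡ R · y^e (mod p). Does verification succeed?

g^s mod p:
383^1390 mod 3989 = 3600
R · y^e mod p:
421^1978 mod 3989 = 3196
750·3196 = 2397000 ≡ 3600 (mod 3989)
3600 ≡ 3600 (mod 3989); signature holds.

passes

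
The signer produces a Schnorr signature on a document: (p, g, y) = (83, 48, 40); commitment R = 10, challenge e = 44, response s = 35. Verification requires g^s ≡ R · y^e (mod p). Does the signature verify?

verifies

g^s mod p:
48^35 mod 83 = 70
R · y^e mod p:
40^44 mod 83 = 7
10·7 = 70 ≡ 70 (mod 83)
70 ≡ 70 (mod 83); signature holds.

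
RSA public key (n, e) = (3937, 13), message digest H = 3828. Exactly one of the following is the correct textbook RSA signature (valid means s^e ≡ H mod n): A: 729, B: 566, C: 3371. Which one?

C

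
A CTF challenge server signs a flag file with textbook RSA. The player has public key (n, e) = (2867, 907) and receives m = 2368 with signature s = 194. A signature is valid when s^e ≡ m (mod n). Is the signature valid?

valid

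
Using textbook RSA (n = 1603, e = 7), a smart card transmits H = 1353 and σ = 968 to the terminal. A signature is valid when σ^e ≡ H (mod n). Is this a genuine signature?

genuine

σ^2 ≡ 968^2 = 937024 ≡ 872
σ^4 ≡ 872^2 = 760384 ≡ 562
7 = 4 + 2 + 1, so σ^7 ≡ 562·872·968 ≡ 1353 (mod 1603)
σ^7 mod 1603 = 1353 matches H.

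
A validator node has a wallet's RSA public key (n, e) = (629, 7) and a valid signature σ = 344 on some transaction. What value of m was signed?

455

σ^2 ≡ 344^2 = 118336 ≡ 84
σ^4 ≡ 84^2 = 7056 ≡ 137
7 = 4 + 2 + 1, so σ^7 ≡ 137·84·344 ≡ 455 (mod 629)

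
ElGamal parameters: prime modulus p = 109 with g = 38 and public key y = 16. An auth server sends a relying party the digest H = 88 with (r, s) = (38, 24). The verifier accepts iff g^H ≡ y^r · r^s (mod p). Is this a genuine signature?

genuine

Left side g^H mod p:
Squares mod 109: 38^1≡38, 38^2≡27, 38^4≡75, 38^8≡66, 38^16≡105, 38^32≡16, 38^64≡38
88 = 64 + 16 + 8, so 38^88 ≡ 38·105·66 ≡ 105 (mod 109)
Right side y^r · r^s mod p:
Squares mod 109: 16^1≡16, 16^2≡38, 16^4≡27, 16^8≡75, 16^16≡66, 16^32≡105
38 = 32 + 4 + 2, so 16^38 ≡ 105·27·38 ≡ 38 (mod 109)
Squares mod 109: 38^1≡38, 38^2≡27, 38^4≡75, 38^8≡66, 38^16≡105
24 = 16 + 8, so 38^24 ≡ 105·66 ≡ 63 (mod 109)
38·63 = 2394 ≡ 105 (mod 109)
105 ≡ 105 (mod 109), so the signature is genuine.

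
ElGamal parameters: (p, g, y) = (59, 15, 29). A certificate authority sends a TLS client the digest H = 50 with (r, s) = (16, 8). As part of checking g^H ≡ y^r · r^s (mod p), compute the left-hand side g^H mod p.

15^2 = 225 ≡ 48
15^4 ≡ 48^2 = 2304 ≡ 3
15^8 ≡ 3^2 = 9
15^16 ≡ 9^2 = 81 ≡ 22
15^32 ≡ 22^2 = 484 ≡ 12
50 = 32 + 16 + 2, so 15^50 ≡ 12·22·48 ≡ 46 (mod 59)

46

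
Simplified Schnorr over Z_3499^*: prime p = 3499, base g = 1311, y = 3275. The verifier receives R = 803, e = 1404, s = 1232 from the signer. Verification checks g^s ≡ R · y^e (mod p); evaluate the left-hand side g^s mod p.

1311^2 = 1718721 ≡ 712
1311^4 ≡ 712^2 = 506944 ≡ 3088
1311^8 ≡ 3088^2 = 9535744 ≡ 969
1311^16 ≡ 969^2 = 938961 ≡ 1229
1311^32 ≡ 1229^2 = 1510441 ≡ 2372
1311^64 ≡ 2372^2 = 5626384 ≡ 3491
1311^128 ≡ 3491^2 = 12187081 ≡ 64
1311^256 ≡ 64^2 = 4096 ≡ 597
1311^512 ≡ 597^2 = 356409 ≡ 3010
1311^1024 ≡ 3010^2 = 9060100 ≡ 1189
1232 = 1024 + 128 + 64 + 16, so 1311^1232 ≡ 1189·64·3491·1229 ≡ 1302 (mod 3499)

1302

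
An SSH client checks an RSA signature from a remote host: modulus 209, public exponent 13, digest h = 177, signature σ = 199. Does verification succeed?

passes

Squares mod 209: σ^1≡199, σ^2≡100, σ^4≡177, σ^8≡188
13 = 8 + 4 + 1, so σ^13 ≡ 188·177·199 ≡ 177 (mod 209)
σ^13 mod 209 = 177 matches h.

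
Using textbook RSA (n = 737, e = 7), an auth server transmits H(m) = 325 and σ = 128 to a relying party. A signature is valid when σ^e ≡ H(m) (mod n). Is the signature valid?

valid

Squares mod 737: σ^1≡128, σ^2≡170, σ^4≡157
7 = 4 + 2 + 1, so σ^7 ≡ 157·170·128 ≡ 325 (mod 737)
σ^7 mod 737 = 325 matches H(m).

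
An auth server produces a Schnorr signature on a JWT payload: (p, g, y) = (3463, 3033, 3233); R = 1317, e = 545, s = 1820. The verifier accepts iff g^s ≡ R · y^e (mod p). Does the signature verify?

verifies

g^s mod p:
3033^2 = 9199089 ≡ 1361
3033^4 ≡ 1361^2 = 1852321 ≡ 3079
3033^8 ≡ 3079^2 = 9480241 ≡ 2010
3033^16 ≡ 2010^2 = 4040100 ≡ 2242
3033^32 ≡ 2242^2 = 5026564 ≡ 1751
3033^64 ≡ 1751^2 = 3066001 ≡ 1246
3033^128 ≡ 1246^2 = 1552516 ≡ 1092
3033^256 ≡ 1092^2 = 1192464 ≡ 1192
3033^512 ≡ 1192^2 = 1420864 ≡ 1034
3033^1024 ≡ 1034^2 = 1069156 ≡ 2552
1820 = 1024 + 512 + 256 + 16 + 8 + 4, so 3033^1820 ≡ 2552·1034·1192·2242·2010·3079 ≡ 1218 (mod 3463)
R · y^e mod p:
3233^2 = 10452289 ≡ 955
3233^4 ≡ 955^2 = 912025 ≡ 1256
3233^8 ≡ 1256^2 = 1577536 ≡ 1871
3233^16 ≡ 1871^2 = 3500641 ≡ 3011
3233^32 ≡ 3011^2 = 9066121 ≡ 3450
3233^64 ≡ 3450^2 = 11902500 ≡ 169
3233^128 ≡ 169^2 = 28561 ≡ 857
3233^256 ≡ 857^2 = 734449 ≡ 293
3233^512 ≡ 293^2 = 85849 ≡ 2737
545 = 512 + 32 + 1, so 3233^545 ≡ 2737·3450·3233 ≡ 561 (mod 3463)
1317·561 = 738837 ≡ 1218 (mod 3463)
1218 ≡ 1218 (mod 3463); signature holds.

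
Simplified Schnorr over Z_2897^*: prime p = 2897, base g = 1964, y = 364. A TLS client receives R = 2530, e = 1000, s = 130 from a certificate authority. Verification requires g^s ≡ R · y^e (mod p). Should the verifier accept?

accept

g^s mod p:
1964^2 = 3857296 ≡ 1389
1964^4 ≡ 1389^2 = 1929321 ≡ 2816
1964^8 ≡ 2816^2 = 7929856 ≡ 767
1964^16 ≡ 767^2 = 588289 ≡ 198
1964^32 ≡ 198^2 = 39204 ≡ 1543
1964^64 ≡ 1543^2 = 2380849 ≡ 2412
1964^128 ≡ 2412^2 = 5817744 ≡ 568
130 = 128 + 2, so 1964^130 ≡ 568·1389 ≡ 968 (mod 2897)
R · y^e mod p:
364^2 = 132496 ≡ 2131
364^4 ≡ 2131^2 = 4541161 ≡ 1562
364^8 ≡ 1562^2 = 2439844 ≡ 570
364^16 ≡ 570^2 = 324900 ≡ 436
364^32 ≡ 436^2 = 190096 ≡ 1791
364^64 ≡ 1791^2 = 3207681 ≡ 702
364^128 ≡ 702^2 = 492804 ≡ 314
364^256 ≡ 314^2 = 98596 ≡ 98
364^512 ≡ 98^2 = 9604 ≡ 913
1000 = 512 + 256 + 128 + 64 + 32 + 8, so 364^1000 ≡ 913·98·314·702·1791·570 ≡ 2847 (mod 2897)
2530·2847 = 7202910 ≡ 968 (mod 2897)
968 ≡ 968 (mod 2897); signature holds.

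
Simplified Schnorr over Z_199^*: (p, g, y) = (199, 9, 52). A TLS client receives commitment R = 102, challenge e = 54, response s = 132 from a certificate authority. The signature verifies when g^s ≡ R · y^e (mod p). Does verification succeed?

fails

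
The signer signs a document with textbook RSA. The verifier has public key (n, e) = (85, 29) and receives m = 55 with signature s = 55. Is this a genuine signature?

s^2 ≡ 55^2 = 3025 ≡ 50
s^4 ≡ 50^2 = 2500 ≡ 35
s^8 ≡ 35^2 = 1225 ≡ 35
s^16 ≡ 35^2 = 1225 ≡ 35
29 = 16 + 8 + 4 + 1, so s^29 ≡ 35·35·35·55 ≡ 55 (mod 85)
Since 55 equals the digest 55, verification succeeds.

genuine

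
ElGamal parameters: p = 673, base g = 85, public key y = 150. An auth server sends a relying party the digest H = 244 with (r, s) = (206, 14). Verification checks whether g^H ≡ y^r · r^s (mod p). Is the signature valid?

valid

Left side g^H mod p:
85^2 = 7225 ≡ 495
85^4 ≡ 495^2 = 245025 ≡ 53
85^8 ≡ 53^2 = 2809 ≡ 117
85^16 ≡ 117^2 = 13689 ≡ 229
85^32 ≡ 229^2 = 52441 ≡ 620
85^64 ≡ 620^2 = 384400 ≡ 117
85^128 ≡ 117^2 = 13689 ≡ 229
244 = 128 + 64 + 32 + 16 + 4, so 85^244 ≡ 229·117·620·229·53 ≡ 23 (mod 673)
Right side y^r · r^s mod p:
150^2 = 22500 ≡ 291
150^4 ≡ 291^2 = 84681 ≡ 556
150^8 ≡ 556^2 = 309136 ≡ 229
150^16 ≡ 229^2 = 52441 ≡ 620
150^32 ≡ 620^2 = 384400 ≡ 117
150^64 ≡ 117^2 = 13689 ≡ 229
150^128 ≡ 229^2 = 52441 ≡ 620
206 = 128 + 64 + 8 + 4 + 2, so 150^206 ≡ 620·229·229·556·291 ≡ 661 (mod 673)
206^2 = 42436 ≡ 37
206^4 ≡ 37^2 = 1369 ≡ 23
206^8 ≡ 23^2 = 529
14 = 8 + 4 + 2, so 206^14 ≡ 529·23·37 ≡ 615 (mod 673)
661·615 = 406515 ≡ 23 (mod 673)
23 ≡ 23 (mod 673), so the signature is genuine.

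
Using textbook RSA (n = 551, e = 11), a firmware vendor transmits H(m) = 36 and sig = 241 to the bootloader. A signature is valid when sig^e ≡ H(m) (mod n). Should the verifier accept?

sig^2 ≡ 241^2 = 58081 ≡ 226
sig^4 ≡ 226^2 = 51076 ≡ 384
sig^8 ≡ 384^2 = 147456 ≡ 339
11 = 8 + 2 + 1, so sig^11 ≡ 339·226·241 ≡ 515 (mod 551)
The recovered value 515 does not match the digest 36.

reject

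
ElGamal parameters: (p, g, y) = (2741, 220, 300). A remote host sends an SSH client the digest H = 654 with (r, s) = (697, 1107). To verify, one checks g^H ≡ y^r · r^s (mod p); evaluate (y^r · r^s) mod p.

300^2 = 90000 ≡ 2288
300^4 ≡ 2288^2 = 5234944 ≡ 2375
300^8 ≡ 2375^2 = 5640625 ≡ 2388
300^16 ≡ 2388^2 = 5702544 ≡ 1264
300^32 ≡ 1264^2 = 1597696 ≡ 2434
300^64 ≡ 2434^2 = 5924356 ≡ 1055
300^128 ≡ 1055^2 = 1113025 ≡ 179
300^256 ≡ 179^2 = 32041 ≡ 1890
300^512 ≡ 1890^2 = 3572100 ≡ 577
697 = 512 + 128 + 32 + 16 + 8 + 1, so 300^697 ≡ 577·179·2434·1264·2388·300 ≡ 2168 (mod 2741)
697^2 = 485809 ≡ 652
697^4 ≡ 652^2 = 425104 ≡ 249
697^8 ≡ 249^2 = 62001 ≡ 1699
697^16 ≡ 1699^2 = 2886601 ≡ 328
697^32 ≡ 328^2 = 107584 ≡ 685
697^64 ≡ 685^2 = 469225 ≡ 514
697^128 ≡ 514^2 = 264196 ≡ 1060
697^256 ≡ 1060^2 = 1123600 ≡ 2531
697^512 ≡ 2531^2 = 6405961 ≡ 244
697^1024 ≡ 244^2 = 59536 ≡ 1975
1107 = 1024 + 64 + 16 + 2 + 1, so 697^1107 ≡ 1975·514·328·652·697 ≡ 1807 (mod 2741)
y^r · r^s ≡ 2168·1807 = 3917576 ≡ 687 (mod 2741)

687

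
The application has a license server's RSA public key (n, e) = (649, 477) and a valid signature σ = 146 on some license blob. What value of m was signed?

σ^2 ≡ 146^2 = 21316 ≡ 548
σ^4 ≡ 548^2 = 300304 ≡ 466
σ^8 ≡ 466^2 = 217156 ≡ 390
σ^16 ≡ 390^2 = 152100 ≡ 234
σ^32 ≡ 234^2 = 54756 ≡ 240
σ^64 ≡ 240^2 = 57600 ≡ 488
σ^128 ≡ 488^2 = 238144 ≡ 610
σ^256 ≡ 610^2 = 372100 ≡ 223
477 = 256 + 128 + 64 + 16 + 8 + 4 + 1, so σ^477 ≡ 223·610·488·234·390·466·146 ≡ 383 (mod 649)

383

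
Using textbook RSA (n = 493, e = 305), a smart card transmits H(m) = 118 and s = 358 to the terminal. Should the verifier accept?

s^2 ≡ 358^2 = 128164 ≡ 477
s^4 ≡ 477^2 = 227529 ≡ 256
s^8 ≡ 256^2 = 65536 ≡ 460
s^16 ≡ 460^2 = 211600 ≡ 103
s^32 ≡ 103^2 = 10609 ≡ 256
s^64 ≡ 256^2 = 65536 ≡ 460
s^128 ≡ 460^2 = 211600 ≡ 103
s^256 ≡ 103^2 = 10609 ≡ 256
305 = 256 + 32 + 16 + 1, so s^305 ≡ 256·256·103·358 ≡ 375 (mod 493)
375 ≠ 118, so verification fails.

reject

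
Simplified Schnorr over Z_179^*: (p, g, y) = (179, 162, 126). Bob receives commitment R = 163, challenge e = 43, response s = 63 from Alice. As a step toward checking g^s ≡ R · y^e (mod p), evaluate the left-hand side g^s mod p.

78

Squares mod 179: 162^1≡162, 162^2≡110, 162^4≡107, 162^8≡172, 162^16≡49, 162^32≡74
63 = 32 + 16 + 8 + 4 + 2 + 1, so 162^63 ≡ 74·49·172·107·110·162 ≡ 78 (mod 179)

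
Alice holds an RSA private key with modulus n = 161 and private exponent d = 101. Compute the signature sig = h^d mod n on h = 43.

Squares mod 161: h^1≡43, h^2≡78, h^4≡127, h^8≡29, h^16≡36, h^32≡8, h^64≡64
101 = 64 + 32 + 4 + 1, so h^101 ≡ 64·8·127·43 ≡ 106 (mod 161)

106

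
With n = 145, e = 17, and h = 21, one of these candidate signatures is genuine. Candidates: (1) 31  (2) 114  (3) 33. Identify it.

1

Candidate 1: Squares mod 145: 31^1≡31, 31^2≡91, 31^4≡16, 31^8≡111, 31^16≡141; 17 = 16 + 1, so 31^17 ≡ 141·31 ≡ 21 (mod 145)
  → matches h = 21
Candidate 2: Squares mod 145: 114^1≡114, 114^2≡91, 114^4≡16, 114^8≡111, 114^16≡141; 17 = 16 + 1, so 114^17 ≡ 141·114 ≡ 124 (mod 145)
Candidate 3: Squares mod 145: 33^1≡33, 33^2≡74, 33^4≡111, 33^8≡141, 33^16≡16; 17 = 16 + 1, so 33^17 ≡ 16·33 ≡ 93 (mod 145)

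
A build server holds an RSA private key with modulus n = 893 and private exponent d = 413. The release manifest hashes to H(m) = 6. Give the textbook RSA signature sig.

(H(m))^2 ≡ 6^2 = 36
(H(m))^4 ≡ 36^2 = 1296 ≡ 403
(H(m))^8 ≡ 403^2 = 162409 ≡ 776
(H(m))^16 ≡ 776^2 = 602176 ≡ 294
(H(m))^32 ≡ 294^2 = 86436 ≡ 708
(H(m))^64 ≡ 708^2 = 501264 ≡ 291
(H(m))^128 ≡ 291^2 = 84681 ≡ 739
(H(m))^256 ≡ 739^2 = 546121 ≡ 498
413 = 256 + 128 + 16 + 8 + 4 + 1, so (H(m))^413 ≡ 498·739·294·776·403·6 ≡ 149 (mod 893)

149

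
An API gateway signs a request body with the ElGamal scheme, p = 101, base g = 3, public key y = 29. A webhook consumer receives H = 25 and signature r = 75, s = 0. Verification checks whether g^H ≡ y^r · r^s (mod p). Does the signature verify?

verifies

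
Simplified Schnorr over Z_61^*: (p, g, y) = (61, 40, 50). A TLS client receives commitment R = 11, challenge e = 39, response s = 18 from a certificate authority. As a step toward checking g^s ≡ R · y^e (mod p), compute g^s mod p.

60

40^18 mod 61 = 60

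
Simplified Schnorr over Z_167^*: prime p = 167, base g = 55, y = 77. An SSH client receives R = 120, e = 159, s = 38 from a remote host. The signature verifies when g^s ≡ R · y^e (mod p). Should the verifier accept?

reject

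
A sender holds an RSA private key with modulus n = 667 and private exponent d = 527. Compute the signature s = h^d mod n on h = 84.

h^527 mod 667 = 572

572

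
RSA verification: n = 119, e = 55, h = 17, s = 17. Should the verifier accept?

s^55 mod 119 = 17
Since 17 equals the digest 17, verification succeeds.

accept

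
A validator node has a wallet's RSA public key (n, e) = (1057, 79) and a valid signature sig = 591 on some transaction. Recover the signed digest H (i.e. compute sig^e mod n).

sig^79 mod 1057 = 626

626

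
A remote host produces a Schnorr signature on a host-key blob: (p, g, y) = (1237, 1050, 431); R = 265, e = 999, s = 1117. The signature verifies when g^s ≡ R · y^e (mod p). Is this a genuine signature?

g^s mod p:
1050^2 = 1102500 ≡ 333
1050^4 ≡ 333^2 = 110889 ≡ 796
1050^8 ≡ 796^2 = 633616 ≡ 272
1050^16 ≡ 272^2 = 73984 ≡ 1001
1050^32 ≡ 1001^2 = 1002001 ≡ 31
1050^64 ≡ 31^2 = 961
1050^128 ≡ 961^2 = 923521 ≡ 719
1050^256 ≡ 719^2 = 516961 ≡ 1132
1050^512 ≡ 1132^2 = 1281424 ≡ 1129
1050^1024 ≡ 1129^2 = 1274641 ≡ 531
1117 = 1024 + 64 + 16 + 8 + 4 + 1, so 1050^1117 ≡ 531·961·1001·272·796·1050 ≡ 17 (mod 1237)
R · y^e mod p:
431^2 = 185761 ≡ 211
431^4 ≡ 211^2 = 44521 ≡ 1226
431^8 ≡ 1226^2 = 1503076 ≡ 121
431^16 ≡ 121^2 = 14641 ≡ 1034
431^32 ≡ 1034^2 = 1069156 ≡ 388
431^64 ≡ 388^2 = 150544 ≡ 867
431^128 ≡ 867^2 = 751689 ≡ 830
431^256 ≡ 830^2 = 688900 ≡ 1128
431^512 ≡ 1128^2 = 1272384 ≡ 748
999 = 512 + 256 + 128 + 64 + 32 + 4 + 2 + 1, so 431^999 ≡ 748·1128·830·867·388·1226·211·431 ≡ 999 (mod 1237)
265·999 = 264735 ≡ 17 (mod 1237)
17 ≡ 17 (mod 1237); signature holds.

genuine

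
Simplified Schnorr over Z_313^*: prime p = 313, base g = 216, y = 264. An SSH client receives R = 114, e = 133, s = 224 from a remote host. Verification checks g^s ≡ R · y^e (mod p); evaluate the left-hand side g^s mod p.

249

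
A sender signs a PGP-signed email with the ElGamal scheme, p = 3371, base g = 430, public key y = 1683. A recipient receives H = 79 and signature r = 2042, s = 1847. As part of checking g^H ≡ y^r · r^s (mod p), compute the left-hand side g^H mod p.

430^2 = 184900 ≡ 2866
430^4 ≡ 2866^2 = 8213956 ≡ 2200
430^8 ≡ 2200^2 = 4840000 ≡ 2615
430^16 ≡ 2615^2 = 6838225 ≡ 1837
430^32 ≡ 1837^2 = 3374569 ≡ 198
430^64 ≡ 198^2 = 39204 ≡ 2123
79 = 64 + 8 + 4 + 2 + 1, so 430^79 ≡ 2123·2615·2200·2866·430 ≡ 2555 (mod 3371)

2555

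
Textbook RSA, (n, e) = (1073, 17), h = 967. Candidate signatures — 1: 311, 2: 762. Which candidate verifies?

2

Candidate 1: Squares mod 1073: 311^1≡311, 311^2≡151, 311^4≡268, 311^8≡1006, 311^16≡197; 17 = 16 + 1, so 311^17 ≡ 197·311 ≡ 106 (mod 1073)
Candidate 2: Squares mod 1073: 762^1≡762, 762^2≡151, 762^4≡268, 762^8≡1006, 762^16≡197; 17 = 16 + 1, so 762^17 ≡ 197·762 ≡ 967 (mod 1073)
  → matches h = 967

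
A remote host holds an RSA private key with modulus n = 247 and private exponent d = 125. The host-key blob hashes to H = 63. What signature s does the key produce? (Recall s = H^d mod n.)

Squares mod 247: H^1≡63, H^2≡17, H^4≡42, H^8≡35, H^16≡237, H^32≡100, H^64≡120
125 = 64 + 32 + 16 + 8 + 4 + 1, so H^125 ≡ 120·100·237·35·42·63 ≡ 111 (mod 247)

111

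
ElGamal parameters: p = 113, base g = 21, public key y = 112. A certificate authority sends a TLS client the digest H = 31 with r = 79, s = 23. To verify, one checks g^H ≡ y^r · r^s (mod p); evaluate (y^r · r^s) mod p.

75

112^2 = 12544 ≡ 1
112^4 ≡ 1^2 = 1
112^8 ≡ 1^2 = 1
112^16 ≡ 1^2 = 1
112^32 ≡ 1^2 = 1
112^64 ≡ 1^2 = 1
79 = 64 + 8 + 4 + 2 + 1, so 112^79 ≡ 1·1·1·1·112 ≡ 112 (mod 113)
79^2 = 6241 ≡ 26
79^4 ≡ 26^2 = 676 ≡ 111
79^8 ≡ 111^2 = 12321 ≡ 4
79^16 ≡ 4^2 = 16
23 = 16 + 4 + 2 + 1, so 79^23 ≡ 16·111·26·79 ≡ 38 (mod 113)
y^r · r^s ≡ 112·38 = 4256 ≡ 75 (mod 113)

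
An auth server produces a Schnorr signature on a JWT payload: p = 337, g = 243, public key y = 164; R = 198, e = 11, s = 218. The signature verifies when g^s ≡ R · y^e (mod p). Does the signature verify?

does not verify

g^s mod p:
243^2 = 59049 ≡ 74
243^4 ≡ 74^2 = 5476 ≡ 84
243^8 ≡ 84^2 = 7056 ≡ 316
243^16 ≡ 316^2 = 99856 ≡ 104
243^32 ≡ 104^2 = 10816 ≡ 32
243^64 ≡ 32^2 = 1024 ≡ 13
243^128 ≡ 13^2 = 169
218 = 128 + 64 + 16 + 8 + 2, so 243^218 ≡ 169·13·104·316·74 ≡ 262 (mod 337)
R · y^e mod p:
164^2 = 26896 ≡ 273
164^4 ≡ 273^2 = 74529 ≡ 52
164^8 ≡ 52^2 = 2704 ≡ 8
11 = 8 + 2 + 1, so 164^11 ≡ 8·273·164 ≡ 282 (mod 337)
198·282 = 55836 ≡ 231 (mod 337)
262 ≠ 231; the check fails.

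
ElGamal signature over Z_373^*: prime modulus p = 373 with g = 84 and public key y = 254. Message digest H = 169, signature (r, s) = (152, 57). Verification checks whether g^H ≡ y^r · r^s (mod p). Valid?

Left side g^H mod p:
84^2 = 7056 ≡ 342
84^4 ≡ 342^2 = 116964 ≡ 215
84^8 ≡ 215^2 = 46225 ≡ 346
84^16 ≡ 346^2 = 119716 ≡ 356
84^32 ≡ 356^2 = 126736 ≡ 289
84^64 ≡ 289^2 = 83521 ≡ 342
84^128 ≡ 342^2 = 116964 ≡ 215
169 = 128 + 32 + 8 + 1, so 84^169 ≡ 215·289·346·84 ≡ 204 (mod 373)
Right side y^r · r^s mod p:
254^2 = 64516 ≡ 360
254^4 ≡ 360^2 = 129600 ≡ 169
254^8 ≡ 169^2 = 28561 ≡ 213
254^16 ≡ 213^2 = 45369 ≡ 236
254^32 ≡ 236^2 = 55696 ≡ 119
254^64 ≡ 119^2 = 14161 ≡ 360
254^128 ≡ 360^2 = 129600 ≡ 169
152 = 128 + 16 + 8, so 254^152 ≡ 169·236·213 ≡ 217 (mod 373)
152^2 = 23104 ≡ 351
152^4 ≡ 351^2 = 123201 ≡ 111
152^8 ≡ 111^2 = 12321 ≡ 12
152^16 ≡ 12^2 = 144
152^32 ≡ 144^2 = 20736 ≡ 221
57 = 32 + 16 + 8 + 1, so 152^57 ≡ 221·144·12·152 ≡ 343 (mod 373)
217·343 = 74431 ≡ 204 (mod 373)
204 ≡ 204 (mod 373), so the signature is genuine.

yes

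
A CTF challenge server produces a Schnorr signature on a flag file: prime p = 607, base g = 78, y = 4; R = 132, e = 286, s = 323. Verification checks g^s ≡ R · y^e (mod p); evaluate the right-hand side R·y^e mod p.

4^2 = 16
4^4 ≡ 16^2 = 256
4^8 ≡ 256^2 = 65536 ≡ 587
4^16 ≡ 587^2 = 344569 ≡ 400
4^32 ≡ 400^2 = 160000 ≡ 359
4^64 ≡ 359^2 = 128881 ≡ 197
4^128 ≡ 197^2 = 38809 ≡ 568
4^256 ≡ 568^2 = 322624 ≡ 307
286 = 256 + 16 + 8 + 4 + 2, so 4^286 ≡ 307·400·587·256·16 ≡ 401 (mod 607)
R · y^e ≡ 132·401 = 52932 ≡ 123 (mod 607)

123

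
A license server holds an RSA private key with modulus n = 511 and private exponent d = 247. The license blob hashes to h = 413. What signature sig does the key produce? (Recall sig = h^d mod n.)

h^247 mod 511 = 273

273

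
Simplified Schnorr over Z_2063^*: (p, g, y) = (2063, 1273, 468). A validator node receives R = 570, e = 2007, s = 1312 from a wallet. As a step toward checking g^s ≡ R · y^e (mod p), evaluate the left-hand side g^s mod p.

1273^2 = 1620529 ≡ 1074
1273^4 ≡ 1074^2 = 1153476 ≡ 259
1273^8 ≡ 259^2 = 67081 ≡ 1065
1273^16 ≡ 1065^2 = 1134225 ≡ 1638
1273^32 ≡ 1638^2 = 2683044 ≡ 1144
1273^64 ≡ 1144^2 = 1308736 ≡ 794
1273^128 ≡ 794^2 = 630436 ≡ 1221
1273^256 ≡ 1221^2 = 1490841 ≡ 1355
1273^512 ≡ 1355^2 = 1836025 ≡ 2018
1273^1024 ≡ 2018^2 = 4072324 ≡ 2025
1312 = 1024 + 256 + 32, so 1273^1312 ≡ 2025·1355·1144 ≡ 279 (mod 2063)

279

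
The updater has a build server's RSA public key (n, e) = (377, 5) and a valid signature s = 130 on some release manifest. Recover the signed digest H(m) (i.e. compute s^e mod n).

Squares mod 377: s^1≡130, s^2≡312, s^4≡78
5 = 4 + 1, so s^5 ≡ 78·130 ≡ 338 (mod 377)

338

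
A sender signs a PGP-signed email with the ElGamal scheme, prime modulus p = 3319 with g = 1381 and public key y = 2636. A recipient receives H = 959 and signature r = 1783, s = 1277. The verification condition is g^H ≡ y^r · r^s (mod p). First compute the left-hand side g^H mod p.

Squares mod 3319: 1381^1≡1381, 1381^2≡2055, 1381^4≡1257, 1381^8≡205, 1381^16≡2197, 1381^32≡983, 1381^64≡460, 1381^128≡2503, 1381^256≡2056, 1381^512≡2049
959 = 512 + 256 + 128 + 32 + 16 + 8 + 4 + 2 + 1, so 1381^959 ≡ 2049·2056·2503·983·2197·205·1257·2055·1381 ≡ 1132 (mod 3319)

1132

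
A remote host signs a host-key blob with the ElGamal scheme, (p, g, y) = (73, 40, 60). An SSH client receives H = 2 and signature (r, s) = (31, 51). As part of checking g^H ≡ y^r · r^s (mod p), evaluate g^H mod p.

40^2 mod 73 = 67

67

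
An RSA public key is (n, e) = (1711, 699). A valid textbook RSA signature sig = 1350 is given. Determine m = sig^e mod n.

542

Squares mod 1711: sig^1≡1350, sig^2≡285, sig^4≡808, sig^8≡973, sig^16≡546, sig^32≡402, sig^64≡770, sig^128≡894, sig^256≡199, sig^512≡248
699 = 512 + 128 + 32 + 16 + 8 + 2 + 1, so sig^699 ≡ 248·894·402·546·973·285·1350 ≡ 542 (mod 1711)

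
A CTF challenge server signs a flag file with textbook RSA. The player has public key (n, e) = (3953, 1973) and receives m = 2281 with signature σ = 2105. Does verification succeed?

fails

σ^2 ≡ 2105^2 = 4431025 ≡ 3665
σ^4 ≡ 3665^2 = 13432225 ≡ 3884
σ^8 ≡ 3884^2 = 15085456 ≡ 808
σ^16 ≡ 808^2 = 652864 ≡ 619
σ^32 ≡ 619^2 = 383161 ≡ 3673
σ^64 ≡ 3673^2 = 13490929 ≡ 3293
σ^128 ≡ 3293^2 = 10843849 ≡ 770
σ^256 ≡ 770^2 = 592900 ≡ 3903
σ^512 ≡ 3903^2 = 15233409 ≡ 2500
σ^1024 ≡ 2500^2 = 6250000 ≡ 307
1973 = 1024 + 512 + 256 + 128 + 32 + 16 + 4 + 1, so σ^1973 ≡ 307·2500·3903·770·3673·619·3884·2105 ≡ 2754 (mod 3953)
The recovered value 2754 does not match the digest 2281.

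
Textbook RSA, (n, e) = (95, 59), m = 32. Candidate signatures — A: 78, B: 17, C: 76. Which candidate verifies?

Candidate A: Squares mod 95: 78^1≡78, 78^2≡4, 78^4≡16, 78^8≡66, 78^16≡81, 78^32≡6; 59 = 32 + 16 + 8 + 2 + 1, so 78^59 ≡ 6·81·66·4·78 ≡ 32 (mod 95)
  → matches m = 32
Candidate B: Squares mod 95: 17^1≡17, 17^2≡4, 17^4≡16, 17^8≡66, 17^16≡81, 17^32≡6; 59 = 32 + 16 + 8 + 2 + 1, so 17^59 ≡ 6·81·66·4·17 ≡ 63 (mod 95)
Candidate C: Squares mod 95: 76^1≡76, 76^2≡76, 76^4≡76, 76^8≡76, 76^16≡76, 76^32≡76; 59 = 32 + 16 + 8 + 2 + 1, so 76^59 ≡ 76·76·76·76·76 ≡ 76 (mod 95)

A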